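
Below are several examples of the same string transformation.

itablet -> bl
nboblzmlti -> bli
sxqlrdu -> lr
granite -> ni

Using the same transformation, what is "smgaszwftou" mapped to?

aso

The transformation: swap each adjacent pair of characters (1↔2, 3↔4, ...), then keep one character in every 3, starting at position 3 (positions 3rd, 6th, 9th, ...).
Starting from "smgaszwftou": after the first operation, "msagzsfwotu"; after the second, "aso".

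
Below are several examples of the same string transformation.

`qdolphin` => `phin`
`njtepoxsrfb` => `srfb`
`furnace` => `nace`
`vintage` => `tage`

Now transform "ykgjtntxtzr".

Each output is the input with this applied: keep only the last 4 characters.
For "ykgjtntxtzr" the result is "xtzr".

xtzr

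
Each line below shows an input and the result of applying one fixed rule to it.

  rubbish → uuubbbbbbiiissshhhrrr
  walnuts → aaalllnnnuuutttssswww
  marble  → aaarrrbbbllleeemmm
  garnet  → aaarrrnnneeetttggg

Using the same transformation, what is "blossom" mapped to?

Each output is the input with this applied: repeat every character 3 times, then move the first 3 characters to the end (rotate left by 3).
Starting from "blossom": after the first operation, "bbblllooossssssooommm"; after the second, "lllooossssssooommmbbb".

lllooossssssooommmbbb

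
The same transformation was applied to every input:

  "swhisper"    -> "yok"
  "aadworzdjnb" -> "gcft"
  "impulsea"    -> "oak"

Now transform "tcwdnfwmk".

In each case the input is transformed by: shift every letter 6 places forward in the alphabet (wrapping around), then keep one character in every 3, starting at position 1 (positions 1st, 4th, 7th, ...).
"tcwdnfwmk" → "zjc".

zjc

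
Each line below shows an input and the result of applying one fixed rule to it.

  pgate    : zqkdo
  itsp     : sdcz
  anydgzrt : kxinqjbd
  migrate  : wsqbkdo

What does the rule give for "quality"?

In each case the input is transformed by: shift every letter 10 places forward in the alphabet (wrapping around).
On "quality" that produces "aekvsdi".

aekvsdi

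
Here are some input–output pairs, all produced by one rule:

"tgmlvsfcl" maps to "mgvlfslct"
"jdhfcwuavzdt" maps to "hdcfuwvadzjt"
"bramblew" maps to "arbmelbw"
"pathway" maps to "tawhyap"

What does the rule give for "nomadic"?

modacin

Looking at the pairs, the operation is to move the first character to the end, then swap each adjacent pair of characters (1↔2, 3↔4, ...).
Working it through for "nomadic": intermediate "omadicn", final "modacin".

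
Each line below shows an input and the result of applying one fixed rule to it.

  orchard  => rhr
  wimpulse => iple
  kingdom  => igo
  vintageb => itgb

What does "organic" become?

rai

Rule — keep every other character starting from the second (positions 2nd, 4th, 6th, ...).
Doing the same to "organic": "rai".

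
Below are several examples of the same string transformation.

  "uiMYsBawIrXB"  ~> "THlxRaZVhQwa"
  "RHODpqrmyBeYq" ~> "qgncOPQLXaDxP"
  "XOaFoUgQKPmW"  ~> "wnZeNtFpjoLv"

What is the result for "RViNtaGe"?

The pattern: shift every letter 1 place backward in the alphabet (wrapping around), then flip the case of every letter.
For "RViNtaGe" the result is "quHmSZfD".

quHmSZfD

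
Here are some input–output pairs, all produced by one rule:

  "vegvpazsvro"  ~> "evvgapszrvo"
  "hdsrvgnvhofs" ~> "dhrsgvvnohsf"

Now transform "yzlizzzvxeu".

The pattern: swap each adjacent pair of characters (1↔2, 3↔4, ...).
On "yzlizzzvxeu" that produces "zyilzzvzexu".

zyilzzvzexu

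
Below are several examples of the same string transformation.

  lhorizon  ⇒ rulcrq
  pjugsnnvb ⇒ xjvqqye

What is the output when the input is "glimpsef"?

Rule — delete the first 2 characters, then shift every letter 3 places forward in the alphabet (wrapping around).
Working it through for "glimpsef": intermediate "impsef", final "lpsvhi".

lpsvhi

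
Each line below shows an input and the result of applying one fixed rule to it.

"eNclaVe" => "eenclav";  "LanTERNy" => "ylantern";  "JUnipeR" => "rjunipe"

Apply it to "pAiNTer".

rpainte

In each case the input is transformed by: move the last character to the front, then convert every letter to lowercase.
For "pAiNTer", step one produces "rpAiNTe"; step two turns that into "rpainte".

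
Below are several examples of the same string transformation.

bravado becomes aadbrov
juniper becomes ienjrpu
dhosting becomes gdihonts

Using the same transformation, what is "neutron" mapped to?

neontru

The transformation: sort the characters into alphabetical order, then swap each adjacent pair of characters (1↔2, 3↔4, ...).
"neutron" → "neontru".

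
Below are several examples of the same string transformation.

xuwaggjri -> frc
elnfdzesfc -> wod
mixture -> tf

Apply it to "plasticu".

Rule — shift every letter 11 places forward in the alphabet (wrapping around), then keep one character in every 3, starting at position 2 (positions 2nd, 5th, 8th, ...).
So "plasticu" becomes "wef".

wef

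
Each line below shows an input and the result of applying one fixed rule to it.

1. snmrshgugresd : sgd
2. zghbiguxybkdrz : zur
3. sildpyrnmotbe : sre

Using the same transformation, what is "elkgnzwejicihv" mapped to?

ewh

The pattern: keep one character in every 3, starting at position 1 (positions 1st, 4th, 7th, ...), then keep every other character starting from the first (positions 1st, 3rd, 5th, ...).
"elkgnzwejicihv" → "egwih" → "ewh".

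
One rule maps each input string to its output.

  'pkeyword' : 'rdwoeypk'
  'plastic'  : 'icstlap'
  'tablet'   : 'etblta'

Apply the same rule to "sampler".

erplams

Rule — reverse the string, then swap each adjacent pair of characters (1↔2, 3↔4, ...).
On "sampler": the first step gives "relpmas", and the second then gives "erplams".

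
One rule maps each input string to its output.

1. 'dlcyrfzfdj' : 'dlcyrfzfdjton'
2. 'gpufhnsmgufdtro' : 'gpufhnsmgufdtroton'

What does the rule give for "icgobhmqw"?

The pattern: append "ton".
Doing the same to "icgobhmqw": "icgobhmqwton".

icgobhmqwton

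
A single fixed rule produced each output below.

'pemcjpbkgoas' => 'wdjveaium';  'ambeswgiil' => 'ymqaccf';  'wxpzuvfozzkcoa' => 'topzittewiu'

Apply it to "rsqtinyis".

The transformation: shift every letter 6 places backward in the alphabet (wrapping around), then delete the first 3 characters.
Applying both steps to "rsqtinyis": "lmknchscm", then "nchscm".

nchscm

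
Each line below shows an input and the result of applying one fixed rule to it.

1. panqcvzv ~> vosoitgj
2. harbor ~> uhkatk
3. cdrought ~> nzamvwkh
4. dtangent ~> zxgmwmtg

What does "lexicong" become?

vhgzexqb

In each case the input is transformed by: shift every letter 7 places backward in the alphabet (wrapping around), then swap the front and back halves of the string.
So "lexicong" becomes "vhgzexqb".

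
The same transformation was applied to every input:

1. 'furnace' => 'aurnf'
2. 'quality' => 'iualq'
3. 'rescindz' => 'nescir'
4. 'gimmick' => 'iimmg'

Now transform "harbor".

Looking at the pairs, the operation is to delete the last 2 characters, then swap the first and last characters.
On "harbor": the first step gives "harb", and the second then gives "barh".

barh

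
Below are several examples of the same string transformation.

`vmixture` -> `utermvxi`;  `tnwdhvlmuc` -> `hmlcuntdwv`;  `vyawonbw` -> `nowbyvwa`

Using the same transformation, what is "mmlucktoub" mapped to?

Rule — swap each adjacent pair of characters (1↔2, 3↔4, ...), then swap the front and back halves of the string.
On "mmlucktoub": the first step gives "mmulkcotbu", and the second then gives "cotbummulk".

cotbummulk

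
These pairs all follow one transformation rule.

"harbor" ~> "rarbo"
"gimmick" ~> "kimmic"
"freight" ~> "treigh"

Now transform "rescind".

descin

Rule — delete the first character, then move the last character to the front.
For "rescind", step one produces "escind"; step two turns that into "descin".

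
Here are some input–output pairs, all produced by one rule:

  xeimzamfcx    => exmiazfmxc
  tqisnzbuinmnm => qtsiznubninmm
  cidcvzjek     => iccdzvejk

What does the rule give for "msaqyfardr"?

Rule — swap each adjacent pair of characters (1↔2, 3↔4, ...).
For "msaqyfardr" the result is "smqafyrard".

smqafyrard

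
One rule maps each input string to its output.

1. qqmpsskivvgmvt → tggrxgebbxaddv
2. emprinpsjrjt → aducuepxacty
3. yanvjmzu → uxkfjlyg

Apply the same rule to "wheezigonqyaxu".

The pattern: swap the front and back halves of the string, then shift every letter 11 places forward in the alphabet (wrapping around).
Applying both steps to "wheezigonqyaxu": "onqyaxuwheezig", then "zybjlifhsppktr".

zybjlifhsppktr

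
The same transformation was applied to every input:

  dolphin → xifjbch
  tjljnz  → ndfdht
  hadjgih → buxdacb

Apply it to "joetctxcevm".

The rule is to shift every letter 6 places backward in the alphabet (wrapping around).
Applying that to "joetctxcevm" gives "diynwnrwypg".

diynwnrwypg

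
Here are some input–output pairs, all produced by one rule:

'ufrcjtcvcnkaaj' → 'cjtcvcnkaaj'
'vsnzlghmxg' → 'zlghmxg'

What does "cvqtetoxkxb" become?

Looking at the pairs, the operation is to delete the first 3 characters.
On "cvqtetoxkxb" that produces "tetoxkxb".

tetoxkxb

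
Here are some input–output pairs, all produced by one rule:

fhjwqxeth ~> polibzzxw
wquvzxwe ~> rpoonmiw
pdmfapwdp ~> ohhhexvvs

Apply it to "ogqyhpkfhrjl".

qjihgdcbzzyx

What's happening: sort the characters into reverse alphabetical order, then shift every letter 8 places backward in the alphabet (wrapping around).
"ogqyhpkfhrjl" → "yrqpolkjhhgf" → "qjihgdcbzzyx".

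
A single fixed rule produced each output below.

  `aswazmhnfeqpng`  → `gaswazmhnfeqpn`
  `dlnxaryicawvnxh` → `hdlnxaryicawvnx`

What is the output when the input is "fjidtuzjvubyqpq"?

qfjidtuzjvubyqp

The rule is to move the last character to the front.
So "fjidtuzjvubyqpq" becomes "qfjidtuzjvubyqp".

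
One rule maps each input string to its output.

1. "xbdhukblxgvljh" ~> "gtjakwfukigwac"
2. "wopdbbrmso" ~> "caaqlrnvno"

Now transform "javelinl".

dkhmkizu

What's happening: shift every letter 1 place backward in the alphabet (wrapping around), then move the first 3 characters to the end (rotate left by 3).
For "javelinl", step one produces "izudkhmk"; step two turns that into "dkhmkizu".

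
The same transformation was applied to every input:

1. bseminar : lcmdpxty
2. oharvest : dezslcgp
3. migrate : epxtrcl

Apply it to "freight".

What's happening: move the last 2 characters to the front (rotate right by 2), then shift every letter 11 places forward in the alphabet (wrapping around).
Applying both steps to "freight": "htfreig", then "seqcptr".

seqcptr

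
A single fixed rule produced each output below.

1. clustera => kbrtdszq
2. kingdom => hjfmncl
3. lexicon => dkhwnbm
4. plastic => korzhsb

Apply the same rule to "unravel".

The pattern: shift every letter 1 place backward in the alphabet (wrapping around), then swap each adjacent pair of characters (1↔2, 3↔4, ...).
Starting from "unravel": after the first operation, "tmqzudk"; after the second, "mtzqduk".

mtzqduk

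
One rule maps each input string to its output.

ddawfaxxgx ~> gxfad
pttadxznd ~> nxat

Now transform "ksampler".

epak

Rule — reverse the string, then keep every other character starting from the second (positions 2nd, 4th, 6th, ...).
"ksampler" → "epak".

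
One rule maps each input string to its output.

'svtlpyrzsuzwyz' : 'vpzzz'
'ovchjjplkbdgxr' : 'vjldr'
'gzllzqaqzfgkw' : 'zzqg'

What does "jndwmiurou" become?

The transformation: keep one character in every 3, starting at position 2 (positions 2nd, 5th, 8th, ...).
Applying that to "jndwmiurou" gives "nmr".

nmr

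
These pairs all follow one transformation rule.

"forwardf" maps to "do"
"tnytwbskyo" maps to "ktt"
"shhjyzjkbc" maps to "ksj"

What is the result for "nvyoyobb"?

bv

Looking at the pairs, the operation is to swap the front and back halves of the string, then keep one character in every 3, starting at position 3 (positions 3rd, 6th, 9th, ...).
For "nvyoyobb", step one produces "yobbnvyo"; step two turns that into "bv".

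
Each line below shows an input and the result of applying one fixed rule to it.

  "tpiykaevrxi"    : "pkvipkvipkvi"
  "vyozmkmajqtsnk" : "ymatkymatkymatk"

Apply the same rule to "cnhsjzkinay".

What's happening: keep one character in every 3, starting at position 2 (positions 2nd, 5th, 8th, ...), then write the whole string 3 times in a row.
For "cnhsjzkinay", step one produces "njiy"; step two turns that into "njiynjiynjiy".
(Check on "tpiykaevrxi": → "pkvi" → "pkvipkvipkvi" ✓)

njiynjiynjiy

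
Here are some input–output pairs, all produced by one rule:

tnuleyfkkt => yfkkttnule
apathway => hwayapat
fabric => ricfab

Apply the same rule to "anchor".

In each case the input is transformed by: swap the front and back halves of the string.
For "anchor" the result is "horanc".

horanc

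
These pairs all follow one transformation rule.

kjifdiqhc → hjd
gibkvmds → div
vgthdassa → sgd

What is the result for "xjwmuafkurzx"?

zjuk

In each case the input is transformed by: move the last 2 characters to the front (rotate right by 2), then keep one character in every 3, starting at position 1 (positions 1st, 4th, 7th, ...).
Applying both steps to "xjwmuafkurzx": "zxxjwmuafkur", then "zjuk".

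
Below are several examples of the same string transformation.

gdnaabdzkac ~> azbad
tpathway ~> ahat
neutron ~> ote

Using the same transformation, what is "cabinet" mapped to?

Looking at the pairs, the operation is to reverse the string, then keep every other character starting from the second (positions 2nd, 4th, 6th, ...).
For "cabinet", step one produces "tenibac"; step two turns that into "eia".

eia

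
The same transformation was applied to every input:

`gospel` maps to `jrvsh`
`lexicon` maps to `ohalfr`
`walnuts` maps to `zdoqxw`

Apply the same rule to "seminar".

In each case the input is transformed by: delete the last character, then shift every letter 3 places forward in the alphabet (wrapping around).
Applying both steps to "seminar": "semina", then "vhplqd".

vhplqd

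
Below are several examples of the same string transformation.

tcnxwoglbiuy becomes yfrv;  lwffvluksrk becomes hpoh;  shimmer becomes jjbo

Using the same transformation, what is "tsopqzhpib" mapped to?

Looking at the pairs, the operation is to shift every letter 3 places backward in the alphabet (wrapping around), then keep only the last 4 characters.
"tsopqzhpib" → "qplmnwemfy" → "emfy".
(Check on "shimmer": → "pefjjbo" → "jjbo" ✓)

emfy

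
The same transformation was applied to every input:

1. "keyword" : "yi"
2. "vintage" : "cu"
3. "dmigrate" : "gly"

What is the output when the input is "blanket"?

fe

In each case the input is transformed by: keep one character in every 3, starting at position 2 (positions 2nd, 5th, 8th, ...), then shift every letter 6 places backward in the alphabet (wrapping around).
So "blanket" becomes "fe".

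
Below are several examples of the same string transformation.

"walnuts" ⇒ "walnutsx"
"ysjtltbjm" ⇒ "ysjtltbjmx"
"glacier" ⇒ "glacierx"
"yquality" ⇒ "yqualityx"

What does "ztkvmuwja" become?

ztkvmuwjax

What's happening: append "x".
Doing the same to "ztkvmuwja": "ztkvmuwjax".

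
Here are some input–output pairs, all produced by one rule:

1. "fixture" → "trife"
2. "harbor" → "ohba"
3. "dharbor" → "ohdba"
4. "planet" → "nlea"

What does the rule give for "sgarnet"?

rngea

The transformation: sort the characters into reverse alphabetical order, then delete the first 2 characters.
Starting from "sgarnet": after the first operation, "tsrngea"; after the second, "rngea".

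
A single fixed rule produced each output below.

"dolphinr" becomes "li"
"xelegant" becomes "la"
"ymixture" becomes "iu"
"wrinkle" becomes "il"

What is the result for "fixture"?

xr

Rule — keep one character in every 3, starting at position 3 (positions 3rd, 6th, 9th, ...).
"fixture" → "xr".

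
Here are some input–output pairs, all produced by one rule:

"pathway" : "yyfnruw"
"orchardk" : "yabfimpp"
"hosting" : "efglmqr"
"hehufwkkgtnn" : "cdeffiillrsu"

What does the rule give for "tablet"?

Each output is the input with this applied: sort the characters into alphabetical order, then shift every letter 2 places backward in the alphabet (wrapping around).
For "tablet", step one produces "abeltt"; step two turns that into "yzcjrr".

yzcjrr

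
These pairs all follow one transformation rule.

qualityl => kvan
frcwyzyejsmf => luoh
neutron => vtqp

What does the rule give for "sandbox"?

What's happening: shift every letter 2 places forward in the alphabet (wrapping around), then keep only the last 4 characters.
"sandbox" → "ucpfdqz" → "fdqz".

fdqz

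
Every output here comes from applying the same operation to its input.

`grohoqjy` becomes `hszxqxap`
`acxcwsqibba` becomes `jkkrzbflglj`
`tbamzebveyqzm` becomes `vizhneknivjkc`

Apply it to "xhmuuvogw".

In each case the input is transformed by: shift every letter 9 places forward in the alphabet (wrapping around), then reverse the string.
Working it through for "xhmuuvogw": intermediate "gqvddexpf", final "fpxeddvqg".

fpxeddvqg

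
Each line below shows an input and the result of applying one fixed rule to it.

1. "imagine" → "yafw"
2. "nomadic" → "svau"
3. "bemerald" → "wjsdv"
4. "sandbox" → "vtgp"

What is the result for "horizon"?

argf

Looking at the pairs, the operation is to delete the first 3 characters, then shift every letter 8 places backward in the alphabet (wrapping around).
For "horizon", step one produces "izon"; step two turns that into "argf".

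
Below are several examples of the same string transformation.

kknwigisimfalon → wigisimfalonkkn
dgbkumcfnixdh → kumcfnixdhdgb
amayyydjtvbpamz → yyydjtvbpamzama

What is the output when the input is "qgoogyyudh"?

ogyyudhqgo

In each case the input is transformed by: move the first 3 characters to the end (rotate left by 3).
Doing the same to "qgoogyyudh": "ogyyudhqgo".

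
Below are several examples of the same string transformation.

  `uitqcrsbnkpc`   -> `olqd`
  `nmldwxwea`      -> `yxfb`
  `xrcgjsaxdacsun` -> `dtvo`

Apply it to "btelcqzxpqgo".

qrhp

What's happening: shift every letter 1 place forward in the alphabet (wrapping around), then keep only the last 4 characters.
"btelcqzxpqgo" → "qrhp".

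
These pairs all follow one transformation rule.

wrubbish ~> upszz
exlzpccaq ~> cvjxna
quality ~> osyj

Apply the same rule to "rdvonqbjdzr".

In each case the input is transformed by: shift every letter 2 places backward in the alphabet (wrapping around), then delete the last 3 characters.
Starting from "rdvonqbjdzr": after the first operation, "pbtmlozhbxp"; after the second, "pbtmlozh".
(Check on "exlzpccaq": → "cvjxnaayo" → "cvjxna" ✓)

pbtmlozh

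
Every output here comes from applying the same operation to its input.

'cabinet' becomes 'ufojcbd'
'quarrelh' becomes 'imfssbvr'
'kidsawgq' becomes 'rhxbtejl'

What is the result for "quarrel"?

In each case the input is transformed by: shift every letter 1 place forward in the alphabet (wrapping around), then reverse the string.
Applying that to "quarrel" gives "mfssbvr".

mfssbvr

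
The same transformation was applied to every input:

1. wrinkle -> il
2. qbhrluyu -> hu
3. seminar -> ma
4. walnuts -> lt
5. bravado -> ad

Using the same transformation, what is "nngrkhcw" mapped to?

gh

What's happening: keep one character in every 3, starting at position 3 (positions 3rd, 6th, 9th, ...).
Doing the same to "nngrkhcw": "gh".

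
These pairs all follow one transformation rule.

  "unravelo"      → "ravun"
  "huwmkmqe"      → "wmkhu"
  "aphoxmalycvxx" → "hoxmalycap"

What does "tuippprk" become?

ipptu

The pattern: delete the last 3 characters, then move the first 2 characters to the end (rotate left by 2).
On "tuippprk": the first step gives "tuipp", and the second then gives "ipptu".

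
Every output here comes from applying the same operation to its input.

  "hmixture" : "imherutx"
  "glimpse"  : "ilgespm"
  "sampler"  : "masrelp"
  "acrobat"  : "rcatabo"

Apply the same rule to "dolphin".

In each case the input is transformed by: reverse the string, then move the last 3 characters to the front (rotate right by 3).
For "dolphin", step one produces "nihplod"; step two turns that into "lodnihp".

lodnihp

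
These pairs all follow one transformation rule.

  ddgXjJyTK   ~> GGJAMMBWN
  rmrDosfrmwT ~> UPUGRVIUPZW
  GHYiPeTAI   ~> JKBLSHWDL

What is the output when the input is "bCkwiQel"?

The transformation: shift every letter 3 places forward in the alphabet (wrapping around), then convert every letter to uppercase.
Starting from "bCkwiQel": after the first operation, "eFnzlTho"; after the second, "EFNZLTHO".

EFNZLTHO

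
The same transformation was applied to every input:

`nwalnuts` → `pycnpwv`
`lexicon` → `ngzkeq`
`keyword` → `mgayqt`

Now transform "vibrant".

xkdtcp

Each output is the input with this applied: delete the last character, then shift every letter 2 places forward in the alphabet (wrapping around).
On "vibrant" that produces "xkdtcp".
(Check on "nwalnuts": → "nwalnut" → "pycnpwv" ✓)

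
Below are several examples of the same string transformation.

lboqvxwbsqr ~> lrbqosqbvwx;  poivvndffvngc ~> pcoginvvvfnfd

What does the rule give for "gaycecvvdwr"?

grawydcvevc

The pattern: take characters alternately from the front and the back (1st, last, 2nd, 2nd-last, ...).
So "gaycecvvdwr" becomes "grawydcvevc".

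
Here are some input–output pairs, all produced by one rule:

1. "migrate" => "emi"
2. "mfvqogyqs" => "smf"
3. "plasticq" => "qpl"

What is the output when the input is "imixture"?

The pattern: move the last character to the front, then keep only the first 3 characters.
Applying both steps to "imixture": "eimixtur", then "eim".

eim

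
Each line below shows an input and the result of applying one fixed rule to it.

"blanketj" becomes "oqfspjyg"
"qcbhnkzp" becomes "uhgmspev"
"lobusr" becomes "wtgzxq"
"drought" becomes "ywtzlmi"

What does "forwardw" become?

btwbfwik

Each output is the input with this applied: swap the first and last characters, then shift every letter 5 places forward in the alphabet (wrapping around).
Applying both steps to "forwardw": "worwardf", then "btwbfwik".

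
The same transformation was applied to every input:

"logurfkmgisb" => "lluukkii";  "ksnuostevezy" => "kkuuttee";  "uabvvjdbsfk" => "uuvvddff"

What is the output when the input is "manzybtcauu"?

mmzzttuu

Looking at the pairs, the operation is to keep one character in every 3, starting at position 1 (positions 1st, 4th, 7th, ...), then double every character.
"manzybtcauu" → "mztu" → "mmzzttuu".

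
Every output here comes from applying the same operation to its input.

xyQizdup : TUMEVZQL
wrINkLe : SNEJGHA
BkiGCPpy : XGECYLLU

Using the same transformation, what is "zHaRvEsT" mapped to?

The pattern: shift every letter 4 places backward in the alphabet (wrapping around), then convert every letter to uppercase.
On "zHaRvEsT" that produces "VDWNRAOP".

VDWNRAOP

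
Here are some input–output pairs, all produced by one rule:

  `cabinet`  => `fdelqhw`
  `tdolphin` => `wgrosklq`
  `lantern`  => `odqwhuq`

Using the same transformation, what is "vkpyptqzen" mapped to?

ynsbswtchq

What's happening: shift every letter 3 places forward in the alphabet (wrapping around).
On "vkpyptqzen" that produces "ynsbswtchq".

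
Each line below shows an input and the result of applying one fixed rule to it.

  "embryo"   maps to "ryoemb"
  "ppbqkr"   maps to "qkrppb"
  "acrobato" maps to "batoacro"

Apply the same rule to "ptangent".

The rule is to swap the front and back halves of the string.
Applying that to "ptangent" gives "gentptan".

gentptan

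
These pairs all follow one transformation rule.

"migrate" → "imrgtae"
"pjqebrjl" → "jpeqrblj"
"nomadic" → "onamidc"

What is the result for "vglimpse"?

gvilpmes

Each output is the input with this applied: swap each adjacent pair of characters (1↔2, 3↔4, ...).
On "vglimpse" that produces "gvilpmes".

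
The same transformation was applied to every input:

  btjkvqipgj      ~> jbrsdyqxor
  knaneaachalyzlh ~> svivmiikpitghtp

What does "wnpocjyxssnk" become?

evxwkrgfaavs

In each case the input is transformed by: shift every letter 8 places forward in the alphabet (wrapping around).
Doing the same to "wnpocjyxssnk": "evxwkrgfaavs".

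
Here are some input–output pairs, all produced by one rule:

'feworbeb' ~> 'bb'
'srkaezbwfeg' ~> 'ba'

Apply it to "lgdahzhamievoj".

aa

The rule is to sort the characters into reverse alphabetical order, then keep only the last 2 characters.
For "lgdahzhamievoj", step one produces "zvomljihhgedaa"; step two turns that into "aa".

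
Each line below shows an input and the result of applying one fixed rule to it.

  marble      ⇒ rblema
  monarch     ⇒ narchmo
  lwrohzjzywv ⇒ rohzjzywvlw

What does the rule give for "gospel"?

spelgo

Each output is the input with this applied: move the first 2 characters to the end (rotate left by 2).
"gospel" → "spelgo".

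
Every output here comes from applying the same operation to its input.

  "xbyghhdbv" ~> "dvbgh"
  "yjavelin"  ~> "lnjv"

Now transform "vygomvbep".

Looking at the pairs, the operation is to move the last 3 characters to the front (rotate right by 3), then keep every other character starting from the first (positions 1st, 3rd, 5th, ...).
Applying both steps to "vygomvbep": "bepvygomv", then "bpyov".

bpyov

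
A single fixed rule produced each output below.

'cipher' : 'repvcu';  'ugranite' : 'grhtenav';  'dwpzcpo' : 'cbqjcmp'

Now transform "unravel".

ryhaeni

In each case the input is transformed by: move the last 2 characters to the front (rotate right by 2), then shift every letter 13 places forward in the alphabet (wrapping around) — i.e. ROT13.
Starting from "unravel": after the first operation, "elunrav"; after the second, "ryhaeni".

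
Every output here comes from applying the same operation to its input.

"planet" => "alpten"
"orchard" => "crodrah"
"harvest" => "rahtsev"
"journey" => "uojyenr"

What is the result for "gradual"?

The transformation: move the first 3 characters to the end (rotate left by 3), then reverse the string.
Working it through for "gradual": intermediate "dualgra", final "arglaud".

arglaud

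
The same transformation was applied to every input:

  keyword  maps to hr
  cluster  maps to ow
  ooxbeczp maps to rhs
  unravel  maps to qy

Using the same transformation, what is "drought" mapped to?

What's happening: keep one character in every 3, starting at position 2 (positions 2nd, 5th, 8th, ...), then shift every letter 3 places forward in the alphabet (wrapping around).
On "drought": the first step gives "rg", and the second then gives "uj".

uj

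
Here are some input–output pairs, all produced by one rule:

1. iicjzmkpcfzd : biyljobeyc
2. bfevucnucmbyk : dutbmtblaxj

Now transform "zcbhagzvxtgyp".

Rule — shift every letter 1 place backward in the alphabet (wrapping around), then delete the first 2 characters.
Doing the same to "zcbhagzvxtgyp": "agzfyuwsfxo".

agzfyuwsfxo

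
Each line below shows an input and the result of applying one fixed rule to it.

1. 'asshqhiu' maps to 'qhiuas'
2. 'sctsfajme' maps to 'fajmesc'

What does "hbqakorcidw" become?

Each output is the input with this applied: move the first 2 characters to the end (rotate left by 2), then delete the first 2 characters.
So "hbqakorcidw" becomes "korcidwhb".

korcidwhb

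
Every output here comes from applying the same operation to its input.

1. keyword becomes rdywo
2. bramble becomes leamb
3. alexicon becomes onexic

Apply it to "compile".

The pattern: delete the first 2 characters, then move the last 2 characters to the front (rotate right by 2).
"compile" → "lempi".

lempi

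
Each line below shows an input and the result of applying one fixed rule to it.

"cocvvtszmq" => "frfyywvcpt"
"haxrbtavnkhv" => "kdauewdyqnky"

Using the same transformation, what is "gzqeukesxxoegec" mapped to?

The pattern: shift every letter 3 places forward in the alphabet (wrapping around).
Doing the same to "gzqeukesxxoegec": "jcthxnhvaarhjhf".

jcthxnhvaarhjhf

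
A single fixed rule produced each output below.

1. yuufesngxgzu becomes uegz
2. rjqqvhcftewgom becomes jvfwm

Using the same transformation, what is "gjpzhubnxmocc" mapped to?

Each output is the input with this applied: keep one character in every 3, starting at position 2 (positions 2nd, 5th, 8th, ...).
Doing the same to "gjpzhubnxmocc": "jhno".

jhno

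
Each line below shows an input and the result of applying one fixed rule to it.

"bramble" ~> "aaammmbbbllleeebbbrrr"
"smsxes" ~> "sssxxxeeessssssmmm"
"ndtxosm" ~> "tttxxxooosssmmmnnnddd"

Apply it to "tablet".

bbbllleeettttttaaa

Rule — move the first 2 characters to the end (rotate left by 2), then repeat every character 3 times.
Applying that to "tablet" gives "bbbllleeettttttaaa".
(Check on "smsxes": → "sxessm" → "sssxxxeeessssssmmm" ✓)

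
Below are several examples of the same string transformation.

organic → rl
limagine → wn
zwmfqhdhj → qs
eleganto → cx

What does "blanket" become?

nc

The transformation: shift every letter 9 places forward in the alphabet (wrapping around), then keep only the last 2 characters.
Starting from "blanket": after the first operation, "kujwtnc"; after the second, "nc".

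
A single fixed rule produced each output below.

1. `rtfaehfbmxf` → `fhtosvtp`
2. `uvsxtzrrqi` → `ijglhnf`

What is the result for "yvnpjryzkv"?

The transformation: delete the last 3 characters, then shift every letter 12 places backward in the alphabet (wrapping around).
On "yvnpjryzkv": the first step gives "yvnpjry", and the second then gives "mjbdxfm".

mjbdxfm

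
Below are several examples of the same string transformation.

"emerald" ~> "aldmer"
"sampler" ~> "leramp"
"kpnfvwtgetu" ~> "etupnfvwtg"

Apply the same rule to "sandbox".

The transformation: delete the first character, then move the last 3 characters to the front (rotate right by 3).
"sandbox" → "andbox" → "boxand".

boxand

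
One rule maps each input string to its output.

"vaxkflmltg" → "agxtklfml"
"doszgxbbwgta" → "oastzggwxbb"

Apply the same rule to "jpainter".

praeitn

The transformation: delete the first character, then take characters alternately from the front and the back (1st, last, 2nd, 2nd-last, ...).
Working it through for "jpainter": intermediate "painter", final "praeitn".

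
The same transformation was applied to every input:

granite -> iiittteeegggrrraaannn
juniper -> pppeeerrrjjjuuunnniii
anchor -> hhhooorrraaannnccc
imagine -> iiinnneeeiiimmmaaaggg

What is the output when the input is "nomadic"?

The pattern: move the last 3 characters to the front (rotate right by 3), then repeat every character 3 times.
Doing the same to "nomadic": "dddiiicccnnnooommmaaa".

dddiiicccnnnooommmaaa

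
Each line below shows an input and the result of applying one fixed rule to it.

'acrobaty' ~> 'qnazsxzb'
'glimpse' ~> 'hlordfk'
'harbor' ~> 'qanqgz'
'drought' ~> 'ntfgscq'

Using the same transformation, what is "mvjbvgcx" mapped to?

iaufbwlu

Each output is the input with this applied: move the first 2 characters to the end (rotate left by 2), then shift every letter 1 place backward in the alphabet (wrapping around).
Working it through for "mvjbvgcx": intermediate "jbvgcxmv", final "iaufbwlu".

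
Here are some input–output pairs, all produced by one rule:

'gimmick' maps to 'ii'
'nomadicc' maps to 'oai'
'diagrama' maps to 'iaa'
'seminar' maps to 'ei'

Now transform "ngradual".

The transformation: delete the last 2 characters, then keep only the vowels.
For "ngradual", step one produces "ngradu"; step two turns that into "au".

au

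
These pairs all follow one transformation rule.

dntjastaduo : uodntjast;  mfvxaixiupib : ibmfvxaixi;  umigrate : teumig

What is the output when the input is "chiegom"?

Looking at the pairs, the operation is to move the last 2 characters to the front (rotate right by 2), then delete the last 2 characters.
"chiegom" → "omchieg" → "omchi".
(Check on "mfvxaixiupib": → "ibmfvxaixiup" → "ibmfvxaixi" ✓)

omchi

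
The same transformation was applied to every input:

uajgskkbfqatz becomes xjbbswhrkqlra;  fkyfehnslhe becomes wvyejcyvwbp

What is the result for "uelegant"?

Each output is the input with this applied: shift every letter 9 places backward in the alphabet (wrapping around), then move the first 3 characters to the end (rotate left by 3).
Applying both steps to "uelegant": "lvcvxrek", then "vxreklvc".
(Check on "uajgskkbfqatz": → "lraxjbbswhrkq" → "xjbbswhrkqlra" ✓)

vxreklvc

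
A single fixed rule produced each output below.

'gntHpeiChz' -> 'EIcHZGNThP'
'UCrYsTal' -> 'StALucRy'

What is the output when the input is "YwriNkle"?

nKLEyWRI

The rule is to swap the front and back halves of the string, then flip the case of every letter.
Applying both steps to "YwriNkle": "NkleYwri", then "nKLEyWRI".
(Check on "gntHpeiChz": → "eiChzgntHp" → "EIcHZGNThP" ✓)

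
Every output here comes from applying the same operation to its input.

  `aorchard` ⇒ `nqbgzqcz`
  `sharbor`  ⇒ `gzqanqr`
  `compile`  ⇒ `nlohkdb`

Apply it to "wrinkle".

qhmjkdv

In each case the input is transformed by: move the first character to the end, then shift every letter 1 place backward in the alphabet (wrapping around).
Working it through for "wrinkle": intermediate "rinklew", final "qhmjkdv".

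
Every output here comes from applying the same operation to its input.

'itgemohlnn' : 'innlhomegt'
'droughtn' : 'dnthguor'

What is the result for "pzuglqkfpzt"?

The transformation: reverse the string, then move the last character to the front.
Applying that to "pzuglqkfpzt" gives "ptzpfkqlguz".
(Check on "itgemohlnn": → "nnlhomegti" → "innlhomegt" ✓)

ptzpfkqlguz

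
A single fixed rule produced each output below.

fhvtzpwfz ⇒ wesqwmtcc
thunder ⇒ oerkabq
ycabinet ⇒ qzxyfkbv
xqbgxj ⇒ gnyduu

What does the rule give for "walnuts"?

Each output is the input with this applied: shift every letter 3 places backward in the alphabet (wrapping around), then swap the first and last characters.
"walnuts" → "pxikrqt".
(Check on "xqbgxj": → "unydug" → "gnyduu" ✓)

pxikrqt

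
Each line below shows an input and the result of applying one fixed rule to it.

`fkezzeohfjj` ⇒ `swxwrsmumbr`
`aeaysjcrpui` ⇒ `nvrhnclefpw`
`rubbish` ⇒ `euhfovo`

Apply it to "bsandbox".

okfbnoaq

In each case the input is transformed by: shift every letter 13 places forward in the alphabet (wrapping around) — i.e. ROT13, then take characters alternately from the front and the back (1st, last, 2nd, 2nd-last, ...).
On "bsandbox": the first step gives "ofnaqobk", and the second then gives "okfbnoaq".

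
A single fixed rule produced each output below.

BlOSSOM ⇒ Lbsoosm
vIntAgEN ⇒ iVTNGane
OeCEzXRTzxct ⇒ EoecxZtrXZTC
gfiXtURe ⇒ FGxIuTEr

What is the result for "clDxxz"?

LCXdZX

The rule is to swap each adjacent pair of characters (1↔2, 3↔4, ...), then flip the case of every letter.
For "clDxxz", step one produces "lcxDzx"; step two turns that into "LCXdZX".
(Check on "OeCEzXRTzxct": → "eOECXzTRxztc" → "EoecxZtrXZTC" ✓)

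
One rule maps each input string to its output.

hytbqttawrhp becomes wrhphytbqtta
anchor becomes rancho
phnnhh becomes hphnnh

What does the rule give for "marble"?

emarbl

What's happening: swap the front and back halves of the string, then move the first 2 characters to the end (rotate left by 2).
For "marble", step one produces "blemar"; step two turns that into "emarbl".
(Check on "phnnhh": → "nhhphn" → "hphnnh" ✓)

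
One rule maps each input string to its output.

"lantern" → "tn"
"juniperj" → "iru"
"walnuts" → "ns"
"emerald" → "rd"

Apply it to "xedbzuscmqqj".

In each case the input is transformed by: move the first 2 characters to the end (rotate left by 2), then keep one character in every 3, starting at position 2 (positions 2nd, 5th, 8th, ...).
So "xedbzuscmqqj" becomes "bsqx".

bsqx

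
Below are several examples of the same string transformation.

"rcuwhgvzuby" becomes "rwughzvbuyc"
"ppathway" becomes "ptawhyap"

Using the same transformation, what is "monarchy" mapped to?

mancryho

The pattern: swap each adjacent pair of characters (1↔2, 3↔4, ...), then move the first character to the end.
For "monarchy", step one produces "omancryh"; step two turns that into "mancryho".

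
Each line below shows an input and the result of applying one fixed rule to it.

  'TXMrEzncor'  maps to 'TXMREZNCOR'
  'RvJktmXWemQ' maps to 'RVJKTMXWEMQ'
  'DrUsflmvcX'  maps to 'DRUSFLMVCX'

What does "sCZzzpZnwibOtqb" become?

The rule is to convert every letter to uppercase.
So "sCZzzpZnwibOtqb" becomes "SCZZZPZNWIBOTQB".

SCZZZPZNWIBOTQB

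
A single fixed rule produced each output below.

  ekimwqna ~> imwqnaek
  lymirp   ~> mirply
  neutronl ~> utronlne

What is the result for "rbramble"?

ramblerb

In each case the input is transformed by: move the first 2 characters to the end (rotate left by 2).
Applying that to "rbramble" gives "ramblerb".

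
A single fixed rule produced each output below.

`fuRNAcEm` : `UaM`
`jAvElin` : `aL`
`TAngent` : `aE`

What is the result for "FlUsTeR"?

The transformation: keep one character in every 3, starting at position 2 (positions 2nd, 5th, 8th, ...), then flip the case of every letter.
"FlUsTeR" → "lT" → "Lt".

Lt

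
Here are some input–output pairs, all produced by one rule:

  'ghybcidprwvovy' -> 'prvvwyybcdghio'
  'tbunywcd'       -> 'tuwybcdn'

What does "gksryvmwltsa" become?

sstvwyagklmr

The rule is to sort the characters into alphabetical order, then swap the front and back halves of the string.
Working it through for "gksryvmwltsa": intermediate "agklmrsstvwy", final "sstvwyagklmr".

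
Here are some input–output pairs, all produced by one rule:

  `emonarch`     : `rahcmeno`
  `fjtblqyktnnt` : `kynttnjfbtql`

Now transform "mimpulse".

luesimpm

The transformation: swap each adjacent pair of characters (1↔2, 3↔4, ...), then swap the front and back halves of the string.
On "mimpulse" that produces "luesimpm".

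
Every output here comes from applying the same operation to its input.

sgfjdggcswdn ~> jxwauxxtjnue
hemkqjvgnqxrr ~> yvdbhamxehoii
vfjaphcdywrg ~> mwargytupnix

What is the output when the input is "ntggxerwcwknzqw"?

ekxxovintnbeqhn

Rule — shift every letter 9 places backward in the alphabet (wrapping around).
"ntggxerwcwknzqw" → "ekxxovintnbeqhn".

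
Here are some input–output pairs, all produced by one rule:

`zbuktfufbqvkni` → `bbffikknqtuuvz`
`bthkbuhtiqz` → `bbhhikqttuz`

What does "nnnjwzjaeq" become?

aejjnnnqwz

Looking at the pairs, the operation is to sort the characters into alphabetical order.
On "nnnjwzjaeq" that produces "aejjnnnqwz".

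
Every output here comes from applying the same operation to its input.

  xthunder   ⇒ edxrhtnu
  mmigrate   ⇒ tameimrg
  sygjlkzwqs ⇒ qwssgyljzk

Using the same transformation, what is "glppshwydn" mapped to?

Looking at the pairs, the operation is to move the last 3 characters to the front (rotate right by 3), then swap each adjacent pair of characters (1↔2, 3↔4, ...).
"glppshwydn" → "ydnglppshw" → "dygnplspwh".

dygnplspwh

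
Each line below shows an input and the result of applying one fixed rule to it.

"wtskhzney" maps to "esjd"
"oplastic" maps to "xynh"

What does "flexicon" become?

Each output is the input with this applied: shift every letter 5 places forward in the alphabet (wrapping around), then keep only the last 4 characters.
Starting from "flexicon": after the first operation, "kqjcnhts"; after the second, "nhts".

nhts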